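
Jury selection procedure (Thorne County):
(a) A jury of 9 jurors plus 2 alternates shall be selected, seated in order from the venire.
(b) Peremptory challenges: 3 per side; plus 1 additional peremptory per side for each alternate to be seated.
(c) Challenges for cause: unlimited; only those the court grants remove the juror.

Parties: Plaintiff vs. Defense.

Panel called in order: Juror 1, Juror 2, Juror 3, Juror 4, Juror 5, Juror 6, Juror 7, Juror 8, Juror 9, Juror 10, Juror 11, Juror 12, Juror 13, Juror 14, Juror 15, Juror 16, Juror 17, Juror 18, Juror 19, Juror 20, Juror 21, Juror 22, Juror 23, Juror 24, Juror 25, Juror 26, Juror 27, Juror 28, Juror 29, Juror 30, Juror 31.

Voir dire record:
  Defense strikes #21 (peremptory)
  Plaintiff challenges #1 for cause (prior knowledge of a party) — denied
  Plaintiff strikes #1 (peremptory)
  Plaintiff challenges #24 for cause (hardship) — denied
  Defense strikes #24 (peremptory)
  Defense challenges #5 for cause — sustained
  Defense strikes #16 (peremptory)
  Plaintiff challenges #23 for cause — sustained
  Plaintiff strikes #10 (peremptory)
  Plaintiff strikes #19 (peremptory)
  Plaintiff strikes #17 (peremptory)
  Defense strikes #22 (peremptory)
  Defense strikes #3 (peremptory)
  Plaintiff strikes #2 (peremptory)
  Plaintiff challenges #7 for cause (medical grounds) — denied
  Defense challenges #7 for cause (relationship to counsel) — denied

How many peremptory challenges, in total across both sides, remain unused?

0

Plaintiff allotment: 3 base + 1 × 2 alternates = 5. Defense allotment: 3 base + 1 × 2 alternates = 5.
Plaintiff peremptories used: #1, #10, #19, #17, #2 — 5 (for-cause on #1, #24, #23, #7 don't count).
Defense peremptories used: #21, #24, #16, #22, #3 — 5 (for-cause on #5, #7 don't count).
Remaining: (5 − 5) + (5 − 5) = 0.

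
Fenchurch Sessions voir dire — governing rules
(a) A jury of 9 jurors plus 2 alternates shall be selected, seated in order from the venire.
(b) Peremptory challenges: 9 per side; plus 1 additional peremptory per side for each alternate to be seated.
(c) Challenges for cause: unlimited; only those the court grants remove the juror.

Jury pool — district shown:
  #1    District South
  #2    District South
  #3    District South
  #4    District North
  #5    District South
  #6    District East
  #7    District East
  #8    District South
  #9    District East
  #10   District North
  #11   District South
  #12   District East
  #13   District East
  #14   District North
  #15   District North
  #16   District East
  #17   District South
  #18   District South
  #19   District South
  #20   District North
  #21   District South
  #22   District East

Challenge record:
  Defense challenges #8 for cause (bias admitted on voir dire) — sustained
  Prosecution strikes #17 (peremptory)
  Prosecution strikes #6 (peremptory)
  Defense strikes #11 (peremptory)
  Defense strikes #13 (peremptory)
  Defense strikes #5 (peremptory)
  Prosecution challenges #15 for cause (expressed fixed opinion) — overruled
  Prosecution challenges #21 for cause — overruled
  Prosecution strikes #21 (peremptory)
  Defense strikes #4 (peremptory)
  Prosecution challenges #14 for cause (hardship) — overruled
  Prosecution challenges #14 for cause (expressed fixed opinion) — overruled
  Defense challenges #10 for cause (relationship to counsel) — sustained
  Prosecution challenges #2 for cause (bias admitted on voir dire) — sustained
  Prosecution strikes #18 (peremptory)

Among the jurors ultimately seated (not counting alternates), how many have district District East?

4

Removed: #2, #4, #5, #6, #8, #10, #11, #13, #17, #18, #21.
Seated jurors 1–9: #1, #3, #7, #9, #12, #14, #15, #16, #19 (alternates #20, #22 not counted).
Of those, in District East: #7, #9, #12, #16 → 4.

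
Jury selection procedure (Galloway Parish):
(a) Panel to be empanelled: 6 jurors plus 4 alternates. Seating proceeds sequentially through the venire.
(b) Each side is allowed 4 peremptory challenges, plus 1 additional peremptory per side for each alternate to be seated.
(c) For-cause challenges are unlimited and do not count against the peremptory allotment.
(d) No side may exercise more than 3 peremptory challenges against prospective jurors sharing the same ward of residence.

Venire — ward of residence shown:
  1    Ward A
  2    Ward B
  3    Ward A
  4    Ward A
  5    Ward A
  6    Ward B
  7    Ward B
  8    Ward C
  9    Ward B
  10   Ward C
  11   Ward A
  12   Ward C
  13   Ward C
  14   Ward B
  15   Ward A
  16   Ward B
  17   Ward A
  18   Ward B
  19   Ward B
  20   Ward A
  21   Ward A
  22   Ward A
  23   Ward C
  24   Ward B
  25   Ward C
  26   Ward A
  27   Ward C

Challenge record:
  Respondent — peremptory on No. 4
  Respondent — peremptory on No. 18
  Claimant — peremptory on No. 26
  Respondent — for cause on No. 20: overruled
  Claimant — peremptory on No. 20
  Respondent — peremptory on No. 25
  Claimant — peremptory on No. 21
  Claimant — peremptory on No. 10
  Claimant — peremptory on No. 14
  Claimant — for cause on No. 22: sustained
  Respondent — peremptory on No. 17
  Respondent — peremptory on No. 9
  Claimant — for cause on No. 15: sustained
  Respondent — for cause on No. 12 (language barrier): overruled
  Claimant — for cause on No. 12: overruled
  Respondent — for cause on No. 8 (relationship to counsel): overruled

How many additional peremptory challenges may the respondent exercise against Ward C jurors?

Respondent peremptories so far: #4, #18, #25, #17, #9 — 5 of 8 used, 3 left overall.
Against Ward C: #25 — 1 used; per-ward cap 3 leaves 2.
Binding limit: min(3, 2) = 2.

2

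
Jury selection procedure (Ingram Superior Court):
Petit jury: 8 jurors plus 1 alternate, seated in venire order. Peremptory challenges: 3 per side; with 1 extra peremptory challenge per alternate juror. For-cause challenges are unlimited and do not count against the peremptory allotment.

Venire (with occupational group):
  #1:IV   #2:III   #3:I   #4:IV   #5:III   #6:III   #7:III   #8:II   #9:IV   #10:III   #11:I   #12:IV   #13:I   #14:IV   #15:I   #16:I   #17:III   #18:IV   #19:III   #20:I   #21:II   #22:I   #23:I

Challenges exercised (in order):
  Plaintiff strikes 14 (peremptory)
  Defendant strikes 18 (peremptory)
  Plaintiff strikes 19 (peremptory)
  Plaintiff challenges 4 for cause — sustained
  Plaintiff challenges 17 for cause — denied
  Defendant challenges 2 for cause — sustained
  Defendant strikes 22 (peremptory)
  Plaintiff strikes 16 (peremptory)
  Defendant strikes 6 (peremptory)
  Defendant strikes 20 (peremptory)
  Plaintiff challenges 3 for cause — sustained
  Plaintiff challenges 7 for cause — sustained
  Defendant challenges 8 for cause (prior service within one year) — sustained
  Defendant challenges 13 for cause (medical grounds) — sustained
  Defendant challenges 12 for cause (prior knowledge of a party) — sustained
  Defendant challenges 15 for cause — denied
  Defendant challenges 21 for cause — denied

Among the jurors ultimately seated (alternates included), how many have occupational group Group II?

Removed: #2, #3, #4, #6, #7, #8, #12, #13, #14, #16, #18, #19, #20, #22.
Seated (9 incl. alternates): #1, #5, #9, #10, #11, #15, #17, #21, #23.
Of those, in Group II: #21 → 1.

1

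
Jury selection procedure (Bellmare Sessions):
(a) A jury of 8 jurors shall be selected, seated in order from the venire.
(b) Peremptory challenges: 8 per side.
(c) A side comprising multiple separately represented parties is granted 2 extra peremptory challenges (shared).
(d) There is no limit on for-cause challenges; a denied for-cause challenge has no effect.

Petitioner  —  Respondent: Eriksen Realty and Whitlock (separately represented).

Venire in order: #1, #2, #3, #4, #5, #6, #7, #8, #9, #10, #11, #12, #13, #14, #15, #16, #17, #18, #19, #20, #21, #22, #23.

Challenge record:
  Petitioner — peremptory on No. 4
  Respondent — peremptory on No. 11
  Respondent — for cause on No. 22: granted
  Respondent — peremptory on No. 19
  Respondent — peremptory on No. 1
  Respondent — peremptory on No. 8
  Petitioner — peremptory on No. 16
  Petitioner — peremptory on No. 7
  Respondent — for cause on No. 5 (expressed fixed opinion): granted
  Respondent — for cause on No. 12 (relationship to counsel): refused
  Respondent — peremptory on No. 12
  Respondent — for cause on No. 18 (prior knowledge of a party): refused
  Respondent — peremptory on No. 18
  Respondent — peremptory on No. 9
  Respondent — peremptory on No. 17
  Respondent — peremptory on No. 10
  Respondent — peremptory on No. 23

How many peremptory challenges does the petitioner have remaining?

Petitioner allotment: 8.
Petitioner peremptories used: #4, #16, #7 — 3.
Remaining: 8 − 3 = 5.

5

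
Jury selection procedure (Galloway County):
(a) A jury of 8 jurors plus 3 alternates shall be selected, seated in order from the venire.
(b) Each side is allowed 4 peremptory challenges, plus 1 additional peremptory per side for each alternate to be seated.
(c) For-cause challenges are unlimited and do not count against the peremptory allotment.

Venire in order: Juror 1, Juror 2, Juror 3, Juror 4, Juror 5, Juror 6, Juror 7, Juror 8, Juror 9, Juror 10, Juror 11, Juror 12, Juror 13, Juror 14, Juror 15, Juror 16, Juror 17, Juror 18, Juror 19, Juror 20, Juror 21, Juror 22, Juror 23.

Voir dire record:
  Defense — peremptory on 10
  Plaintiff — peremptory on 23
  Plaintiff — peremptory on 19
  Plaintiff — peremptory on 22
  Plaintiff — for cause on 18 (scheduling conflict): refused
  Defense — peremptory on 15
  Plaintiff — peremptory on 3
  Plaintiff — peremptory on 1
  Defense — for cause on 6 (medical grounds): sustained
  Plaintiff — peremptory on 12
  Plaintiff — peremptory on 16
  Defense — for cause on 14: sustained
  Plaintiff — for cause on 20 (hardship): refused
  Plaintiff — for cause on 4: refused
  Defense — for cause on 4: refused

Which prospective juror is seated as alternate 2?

Removed: #1, #3, #6, #10, #12, #14, #15, #16, #19, #22, #23. (#4, #18, #20 stay — for-cause denied.)
Filling seats in venire order through position 10: #2, #4, #5, #7, #8, #9, #11, #13, #17, #18.
So alternate 2 is #18.

18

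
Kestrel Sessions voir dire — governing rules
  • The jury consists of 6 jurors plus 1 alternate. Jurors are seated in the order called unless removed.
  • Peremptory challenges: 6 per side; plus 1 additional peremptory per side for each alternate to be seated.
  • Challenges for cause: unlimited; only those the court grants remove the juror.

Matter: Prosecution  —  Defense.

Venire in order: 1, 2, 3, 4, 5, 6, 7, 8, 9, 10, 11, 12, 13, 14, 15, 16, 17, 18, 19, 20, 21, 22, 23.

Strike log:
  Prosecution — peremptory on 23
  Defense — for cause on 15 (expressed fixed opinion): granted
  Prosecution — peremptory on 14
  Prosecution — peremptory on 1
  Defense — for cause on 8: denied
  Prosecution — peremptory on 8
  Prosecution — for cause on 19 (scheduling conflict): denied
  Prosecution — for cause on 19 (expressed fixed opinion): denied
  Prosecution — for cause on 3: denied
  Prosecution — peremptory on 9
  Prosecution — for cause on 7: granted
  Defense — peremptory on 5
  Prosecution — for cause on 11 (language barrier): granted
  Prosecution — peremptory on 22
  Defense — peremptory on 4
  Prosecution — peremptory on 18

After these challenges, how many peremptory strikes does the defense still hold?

5

Defense allotment: 6 base + 1 × 1 alternate = 7.
Defense peremptories used: #5, #4 — 2 (for-cause on #15, #8 don't count).
Remaining: 7 − 2 = 5.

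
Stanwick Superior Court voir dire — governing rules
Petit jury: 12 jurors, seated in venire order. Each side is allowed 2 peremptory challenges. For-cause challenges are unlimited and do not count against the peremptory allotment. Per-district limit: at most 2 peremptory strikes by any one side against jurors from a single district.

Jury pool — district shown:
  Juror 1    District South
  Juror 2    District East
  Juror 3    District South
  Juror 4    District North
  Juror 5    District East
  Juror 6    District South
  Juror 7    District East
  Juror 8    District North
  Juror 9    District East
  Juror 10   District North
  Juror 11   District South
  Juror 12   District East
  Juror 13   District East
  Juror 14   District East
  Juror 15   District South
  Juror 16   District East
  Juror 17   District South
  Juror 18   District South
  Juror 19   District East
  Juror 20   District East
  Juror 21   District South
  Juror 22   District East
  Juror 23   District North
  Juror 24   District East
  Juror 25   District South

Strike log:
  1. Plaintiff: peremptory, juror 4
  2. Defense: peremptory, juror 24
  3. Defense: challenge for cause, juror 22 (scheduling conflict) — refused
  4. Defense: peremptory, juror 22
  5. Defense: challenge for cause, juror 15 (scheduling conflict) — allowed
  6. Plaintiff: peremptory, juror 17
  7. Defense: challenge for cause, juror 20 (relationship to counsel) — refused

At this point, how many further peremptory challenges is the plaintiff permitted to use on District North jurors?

0

Plaintiff peremptories so far: #4, #17 — 2 of 2 used, 0 left overall.
Against District North: #4 — 1 used; per-district cap 2 leaves 1.
Binding limit: min(0, 1) = 0.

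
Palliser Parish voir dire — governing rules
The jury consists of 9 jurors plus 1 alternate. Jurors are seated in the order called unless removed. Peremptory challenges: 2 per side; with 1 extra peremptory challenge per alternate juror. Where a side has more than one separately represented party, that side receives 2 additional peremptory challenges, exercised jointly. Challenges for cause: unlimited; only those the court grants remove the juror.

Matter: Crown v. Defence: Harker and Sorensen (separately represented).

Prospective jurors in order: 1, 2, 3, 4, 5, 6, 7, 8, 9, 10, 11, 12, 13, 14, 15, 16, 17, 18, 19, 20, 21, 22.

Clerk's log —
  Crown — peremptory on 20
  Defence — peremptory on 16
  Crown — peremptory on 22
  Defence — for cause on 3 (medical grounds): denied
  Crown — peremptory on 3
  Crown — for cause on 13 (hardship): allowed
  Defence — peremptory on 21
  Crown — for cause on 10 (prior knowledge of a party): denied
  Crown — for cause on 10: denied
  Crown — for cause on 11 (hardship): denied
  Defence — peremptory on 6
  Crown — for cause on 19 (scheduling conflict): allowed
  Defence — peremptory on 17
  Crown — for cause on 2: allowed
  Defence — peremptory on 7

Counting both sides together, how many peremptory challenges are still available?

Crown allotment: 2 base + 1 × 1 alternate = 3. Defence allotment: 2 base + 1 × 1 alternate + 2 multi-party = 5.
Crown peremptories used: #20, #22, #3 — 3 (for-cause on #13, #10, #10, #11, #19, #2 don't count).
Defence peremptories used: #16, #21, #6, #17, #7 — 5 (the for-cause on #3 doesn't count).
Remaining: (3 − 3) + (5 − 5) = 0.

0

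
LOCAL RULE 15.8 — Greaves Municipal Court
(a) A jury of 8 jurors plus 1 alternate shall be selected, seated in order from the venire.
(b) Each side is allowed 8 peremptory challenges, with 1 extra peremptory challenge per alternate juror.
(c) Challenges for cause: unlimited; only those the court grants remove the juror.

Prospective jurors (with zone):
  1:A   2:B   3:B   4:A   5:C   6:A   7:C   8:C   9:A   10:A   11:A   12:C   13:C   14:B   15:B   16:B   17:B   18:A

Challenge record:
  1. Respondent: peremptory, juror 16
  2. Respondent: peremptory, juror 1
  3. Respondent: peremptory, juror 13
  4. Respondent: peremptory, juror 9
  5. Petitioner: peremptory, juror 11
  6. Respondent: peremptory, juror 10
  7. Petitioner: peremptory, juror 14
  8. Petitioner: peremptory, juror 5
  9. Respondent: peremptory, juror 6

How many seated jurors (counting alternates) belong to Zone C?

Removed: #1, #5, #6, #9, #10, #11, #13, #14, #16.
Seated (9 incl. alternates): #2, #3, #4, #7, #8, #12, #15, #17, #18.
Of those, in Zone C: #7, #8, #12 → 3.

3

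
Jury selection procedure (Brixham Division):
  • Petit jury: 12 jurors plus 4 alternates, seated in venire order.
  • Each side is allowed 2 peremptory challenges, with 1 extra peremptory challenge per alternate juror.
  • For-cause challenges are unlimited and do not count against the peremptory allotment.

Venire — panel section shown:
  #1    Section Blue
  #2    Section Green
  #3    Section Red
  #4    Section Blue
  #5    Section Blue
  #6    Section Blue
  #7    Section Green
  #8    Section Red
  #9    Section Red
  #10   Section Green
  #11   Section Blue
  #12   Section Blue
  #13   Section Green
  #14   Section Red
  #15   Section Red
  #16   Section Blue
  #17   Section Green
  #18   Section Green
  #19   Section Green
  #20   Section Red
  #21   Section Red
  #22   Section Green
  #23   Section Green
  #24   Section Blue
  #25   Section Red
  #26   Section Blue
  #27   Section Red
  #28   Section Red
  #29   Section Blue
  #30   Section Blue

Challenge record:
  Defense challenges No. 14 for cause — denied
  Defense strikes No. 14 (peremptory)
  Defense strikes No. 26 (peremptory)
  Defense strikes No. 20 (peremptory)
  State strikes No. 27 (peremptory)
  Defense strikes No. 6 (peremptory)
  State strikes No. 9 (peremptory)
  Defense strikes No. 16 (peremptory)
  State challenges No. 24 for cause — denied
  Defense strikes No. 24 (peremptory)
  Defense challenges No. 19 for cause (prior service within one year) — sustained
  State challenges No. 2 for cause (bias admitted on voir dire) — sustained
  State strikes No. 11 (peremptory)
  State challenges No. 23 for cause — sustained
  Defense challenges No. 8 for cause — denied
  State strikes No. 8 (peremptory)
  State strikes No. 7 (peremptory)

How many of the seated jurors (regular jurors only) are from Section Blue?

Removed: #2, #6, #7, #8, #9, #11, #14, #16, #19, #20, #23, #24, #26, #27.
Seated jurors 1–12: #1, #3, #4, #5, #10, #12, #13, #15, #17, #18, #21, #22 (alternates #25, #28, #29, #30 not counted).
Of those, in Section Blue: #1, #4, #5, #12 → 4.

4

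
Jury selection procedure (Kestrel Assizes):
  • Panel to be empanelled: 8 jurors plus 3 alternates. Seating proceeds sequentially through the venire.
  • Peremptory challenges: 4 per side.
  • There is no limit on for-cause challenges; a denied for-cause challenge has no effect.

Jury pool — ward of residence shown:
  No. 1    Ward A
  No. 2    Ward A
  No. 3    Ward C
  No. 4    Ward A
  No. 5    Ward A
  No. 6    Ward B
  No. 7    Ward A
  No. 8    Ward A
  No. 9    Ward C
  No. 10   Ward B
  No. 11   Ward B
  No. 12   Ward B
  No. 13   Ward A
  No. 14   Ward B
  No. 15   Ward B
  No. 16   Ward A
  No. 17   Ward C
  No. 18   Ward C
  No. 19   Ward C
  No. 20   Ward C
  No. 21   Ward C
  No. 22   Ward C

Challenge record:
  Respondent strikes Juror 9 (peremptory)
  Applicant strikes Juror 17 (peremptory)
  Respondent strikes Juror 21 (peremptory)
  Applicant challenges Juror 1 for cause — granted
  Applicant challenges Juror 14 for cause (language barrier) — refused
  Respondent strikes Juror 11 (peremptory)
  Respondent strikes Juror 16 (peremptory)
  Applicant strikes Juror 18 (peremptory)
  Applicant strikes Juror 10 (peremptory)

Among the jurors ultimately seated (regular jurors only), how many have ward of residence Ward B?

2

Removed: #1, #9, #10, #11, #16, #17, #18, #21.
Seated jurors 1–8: #2, #3, #4, #5, #6, #7, #8, #12 (alternates #13, #14, #15 not counted).
Of those, in Ward B: #6, #12 → 2.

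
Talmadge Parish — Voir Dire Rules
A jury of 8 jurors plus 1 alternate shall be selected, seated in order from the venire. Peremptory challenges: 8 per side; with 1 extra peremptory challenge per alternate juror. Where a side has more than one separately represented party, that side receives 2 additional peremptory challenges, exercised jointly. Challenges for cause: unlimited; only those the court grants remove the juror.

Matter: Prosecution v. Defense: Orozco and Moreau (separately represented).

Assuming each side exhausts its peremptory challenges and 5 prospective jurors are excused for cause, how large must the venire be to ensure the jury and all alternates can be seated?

Seats to fill: 8 + 1 alternates = 9.
Peremptories — Prosecution: 8 + 1×1 = 9; Defense: 8 + 1×1 + 2 = 11; total 20.
For-cause removals: 5.
Minimum venire: 9 + 20 + 5 = 34.

34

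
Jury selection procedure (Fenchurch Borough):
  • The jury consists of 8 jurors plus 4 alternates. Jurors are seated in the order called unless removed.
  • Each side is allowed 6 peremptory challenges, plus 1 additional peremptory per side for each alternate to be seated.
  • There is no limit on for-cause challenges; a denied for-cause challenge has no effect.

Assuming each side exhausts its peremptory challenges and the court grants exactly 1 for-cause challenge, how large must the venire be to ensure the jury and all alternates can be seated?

Seats to fill: 8 + 4 alternates = 12.
Peremptories: 6 + 1×4 = 10 per side × 2 sides = 20.
For-cause removals: 1.
Minimum venire: 12 + 20 + 1 = 33.

33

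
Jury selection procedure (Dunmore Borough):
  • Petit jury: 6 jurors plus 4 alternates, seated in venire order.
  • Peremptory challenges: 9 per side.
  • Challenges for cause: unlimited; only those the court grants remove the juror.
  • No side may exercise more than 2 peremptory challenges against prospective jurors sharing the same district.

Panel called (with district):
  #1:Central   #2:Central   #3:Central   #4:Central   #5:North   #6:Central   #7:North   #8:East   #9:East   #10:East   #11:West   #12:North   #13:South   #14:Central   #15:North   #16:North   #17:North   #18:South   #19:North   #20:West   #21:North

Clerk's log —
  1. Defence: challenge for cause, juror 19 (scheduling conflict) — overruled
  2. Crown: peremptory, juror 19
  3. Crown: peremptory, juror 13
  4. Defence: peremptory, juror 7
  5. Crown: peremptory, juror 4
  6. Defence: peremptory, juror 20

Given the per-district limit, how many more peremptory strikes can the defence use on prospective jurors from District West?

Defence peremptories so far: #7, #20 — 2 of 9 used, 7 left overall.
Against District West: #20 — 1 used; per-district cap 2 leaves 1.
Binding limit: min(7, 1) = 1.

1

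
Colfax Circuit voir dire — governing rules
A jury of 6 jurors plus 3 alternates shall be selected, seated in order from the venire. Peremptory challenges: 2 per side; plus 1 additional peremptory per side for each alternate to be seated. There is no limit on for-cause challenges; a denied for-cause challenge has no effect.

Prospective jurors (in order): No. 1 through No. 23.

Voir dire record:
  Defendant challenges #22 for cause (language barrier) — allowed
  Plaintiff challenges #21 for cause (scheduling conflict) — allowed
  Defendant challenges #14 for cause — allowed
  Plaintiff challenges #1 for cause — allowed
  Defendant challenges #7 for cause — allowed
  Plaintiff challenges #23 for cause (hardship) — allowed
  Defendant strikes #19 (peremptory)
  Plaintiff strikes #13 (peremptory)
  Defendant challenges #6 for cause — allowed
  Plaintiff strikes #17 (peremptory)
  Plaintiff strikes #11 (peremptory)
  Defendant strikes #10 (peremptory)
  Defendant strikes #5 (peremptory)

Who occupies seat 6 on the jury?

Removed: #1, #5, #6, #7, #10, #11, #13, #14, #17, #19, #21, #22, #23.
Seating in order: seats 1–6 → #2, #3, #4, #8, #9, #12; alternates → #15, #16, #18.
So seat 6 is #12.

12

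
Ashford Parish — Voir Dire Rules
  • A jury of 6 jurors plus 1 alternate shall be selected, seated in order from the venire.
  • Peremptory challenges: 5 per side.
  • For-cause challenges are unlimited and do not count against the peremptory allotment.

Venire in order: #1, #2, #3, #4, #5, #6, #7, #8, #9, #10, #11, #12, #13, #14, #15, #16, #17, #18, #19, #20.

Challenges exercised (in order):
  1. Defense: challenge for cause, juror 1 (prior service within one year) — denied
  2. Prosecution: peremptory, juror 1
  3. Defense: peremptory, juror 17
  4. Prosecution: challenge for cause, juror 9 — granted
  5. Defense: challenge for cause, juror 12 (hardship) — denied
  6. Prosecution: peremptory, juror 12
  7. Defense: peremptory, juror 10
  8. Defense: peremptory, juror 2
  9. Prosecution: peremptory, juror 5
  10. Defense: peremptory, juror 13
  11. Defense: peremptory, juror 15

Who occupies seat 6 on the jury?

Removed: #1, #2, #5, #9, #10, #12, #13, #15, #17.
Seating in order: seats 1–6 → #3, #4, #6, #7, #8, #11; alternates → #14.
So seat 6 is #11.

11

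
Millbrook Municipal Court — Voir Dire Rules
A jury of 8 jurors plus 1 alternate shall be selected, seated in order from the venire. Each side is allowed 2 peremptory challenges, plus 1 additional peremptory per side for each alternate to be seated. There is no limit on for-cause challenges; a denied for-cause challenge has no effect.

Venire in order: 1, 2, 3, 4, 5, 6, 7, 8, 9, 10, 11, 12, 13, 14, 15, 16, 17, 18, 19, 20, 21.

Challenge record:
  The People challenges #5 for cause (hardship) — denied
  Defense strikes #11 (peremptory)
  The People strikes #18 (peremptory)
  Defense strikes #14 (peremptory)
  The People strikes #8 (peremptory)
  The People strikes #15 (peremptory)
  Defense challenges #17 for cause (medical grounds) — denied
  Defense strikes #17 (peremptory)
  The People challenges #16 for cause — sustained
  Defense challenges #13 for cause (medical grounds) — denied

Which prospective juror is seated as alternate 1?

10

Removed: #8, #11, #14, #15, #16, #17, #18. (#5, #13 stay — for-cause denied.)
Seating in order: seats 1–8 → #1, #2, #3, #4, #5, #6, #7, #9; alternates → #10.
So alternate 1 is #10.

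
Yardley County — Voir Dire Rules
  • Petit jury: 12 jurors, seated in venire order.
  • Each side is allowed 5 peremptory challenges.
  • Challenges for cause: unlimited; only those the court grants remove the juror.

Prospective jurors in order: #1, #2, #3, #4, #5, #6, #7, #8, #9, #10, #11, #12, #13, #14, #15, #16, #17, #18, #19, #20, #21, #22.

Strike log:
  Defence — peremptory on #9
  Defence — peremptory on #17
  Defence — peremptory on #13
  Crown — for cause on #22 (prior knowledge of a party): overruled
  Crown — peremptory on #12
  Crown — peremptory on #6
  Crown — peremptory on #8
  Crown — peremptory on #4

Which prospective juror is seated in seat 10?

Removed: #4, #6, #8, #9, #12, #13, #17. (#22 stays — for-cause denied.)
Seating in order: seats 1–12 → #1, #2, #3, #5, #7, #10, #11, #14, #15, #16, #18, #19.
So seat 10 is #16.

16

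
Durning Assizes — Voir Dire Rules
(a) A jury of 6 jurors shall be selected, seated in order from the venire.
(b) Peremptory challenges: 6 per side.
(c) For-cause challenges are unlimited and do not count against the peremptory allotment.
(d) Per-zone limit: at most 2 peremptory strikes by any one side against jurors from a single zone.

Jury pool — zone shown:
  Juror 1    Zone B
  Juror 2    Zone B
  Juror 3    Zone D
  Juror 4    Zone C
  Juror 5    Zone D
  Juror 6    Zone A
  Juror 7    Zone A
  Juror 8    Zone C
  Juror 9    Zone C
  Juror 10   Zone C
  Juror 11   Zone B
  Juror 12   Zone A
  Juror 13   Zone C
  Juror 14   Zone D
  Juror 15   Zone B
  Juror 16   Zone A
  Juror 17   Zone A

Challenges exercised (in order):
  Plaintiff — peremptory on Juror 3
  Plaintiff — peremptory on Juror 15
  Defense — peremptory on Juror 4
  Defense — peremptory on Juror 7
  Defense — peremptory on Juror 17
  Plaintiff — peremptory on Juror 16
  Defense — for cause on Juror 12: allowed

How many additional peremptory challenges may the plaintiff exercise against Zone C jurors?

Plaintiff peremptories so far: #3, #15, #16 — 3 of 6 used, 3 left overall.
Against Zone C: none yet — per-zone cap 2 leaves 2.
Binding limit: min(3, 2) = 2.

2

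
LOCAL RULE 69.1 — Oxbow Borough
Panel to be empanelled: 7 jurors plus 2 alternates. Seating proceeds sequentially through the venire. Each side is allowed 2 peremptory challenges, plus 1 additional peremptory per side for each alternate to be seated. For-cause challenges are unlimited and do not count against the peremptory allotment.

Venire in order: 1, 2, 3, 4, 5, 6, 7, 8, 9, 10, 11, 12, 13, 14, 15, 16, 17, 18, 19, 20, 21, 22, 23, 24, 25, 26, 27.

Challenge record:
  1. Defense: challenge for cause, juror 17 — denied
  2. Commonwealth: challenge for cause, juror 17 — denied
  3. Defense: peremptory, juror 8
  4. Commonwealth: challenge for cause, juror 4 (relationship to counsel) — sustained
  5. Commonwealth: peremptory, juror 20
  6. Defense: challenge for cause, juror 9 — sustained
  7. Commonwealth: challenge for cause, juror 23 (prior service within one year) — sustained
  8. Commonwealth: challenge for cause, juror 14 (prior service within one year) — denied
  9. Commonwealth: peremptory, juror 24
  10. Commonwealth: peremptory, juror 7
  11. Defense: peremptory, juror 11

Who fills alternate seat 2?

Removed: #4, #7, #8, #9, #11, #20, #23, #24. (#14, #17 stay — for-cause denied.)
Seating in order: seats 1–7 → #1, #2, #3, #5, #6, #10, #12; alternates → #13, #14.
So alternate 2 is #14.

14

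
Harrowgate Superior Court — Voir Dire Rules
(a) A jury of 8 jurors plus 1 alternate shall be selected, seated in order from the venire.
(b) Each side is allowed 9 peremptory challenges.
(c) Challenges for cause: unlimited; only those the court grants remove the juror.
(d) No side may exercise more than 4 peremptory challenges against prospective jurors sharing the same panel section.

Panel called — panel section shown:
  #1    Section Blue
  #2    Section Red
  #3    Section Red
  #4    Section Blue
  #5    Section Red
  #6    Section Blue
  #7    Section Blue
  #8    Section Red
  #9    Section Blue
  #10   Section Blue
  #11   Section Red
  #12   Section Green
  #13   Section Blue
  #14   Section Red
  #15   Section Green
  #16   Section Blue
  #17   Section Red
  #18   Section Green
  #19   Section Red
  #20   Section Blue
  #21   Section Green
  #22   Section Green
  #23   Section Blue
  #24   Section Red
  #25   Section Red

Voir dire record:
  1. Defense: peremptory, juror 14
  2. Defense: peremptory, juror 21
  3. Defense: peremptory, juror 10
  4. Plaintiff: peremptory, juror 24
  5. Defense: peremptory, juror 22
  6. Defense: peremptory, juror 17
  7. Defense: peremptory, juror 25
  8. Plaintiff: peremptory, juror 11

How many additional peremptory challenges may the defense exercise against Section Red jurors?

Defense peremptories so far: #14, #21, #10, #22, #17, #25 — 6 of 9 used, 3 left overall.
Against Section Red: #14, #17, #25 — 3 used; per-section cap 4 leaves 1.
Binding limit: min(3, 1) = 1.

1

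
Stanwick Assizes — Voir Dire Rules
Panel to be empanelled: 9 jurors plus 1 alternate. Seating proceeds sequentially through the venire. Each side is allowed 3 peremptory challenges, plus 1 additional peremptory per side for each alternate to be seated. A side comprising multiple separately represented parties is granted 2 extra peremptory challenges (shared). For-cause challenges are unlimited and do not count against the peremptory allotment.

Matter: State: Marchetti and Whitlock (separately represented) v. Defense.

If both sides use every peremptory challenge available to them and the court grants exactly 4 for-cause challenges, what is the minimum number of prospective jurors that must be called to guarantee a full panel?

24

Seats to fill: 9 + 1 alternates = 10.
Peremptories — State: 3 + 1×1 + 2 = 6; Defense: 3 + 1×1 = 4; total 10.
For-cause removals: 4.
Minimum venire: 10 + 10 + 4 = 24.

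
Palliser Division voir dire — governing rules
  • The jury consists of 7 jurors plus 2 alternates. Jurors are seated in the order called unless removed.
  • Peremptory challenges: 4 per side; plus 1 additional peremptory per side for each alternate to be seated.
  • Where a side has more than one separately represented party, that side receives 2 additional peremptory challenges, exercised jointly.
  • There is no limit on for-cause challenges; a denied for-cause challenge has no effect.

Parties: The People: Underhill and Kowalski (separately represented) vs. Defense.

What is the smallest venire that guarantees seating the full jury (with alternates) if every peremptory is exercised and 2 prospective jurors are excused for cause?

Seats to fill: 7 + 2 alternates = 9.
Peremptories — The People: 4 + 1×2 + 2 = 8; Defense: 4 + 1×2 = 6; total 14.
For-cause removals: 2.
Minimum venire: 9 + 14 + 2 = 25.

25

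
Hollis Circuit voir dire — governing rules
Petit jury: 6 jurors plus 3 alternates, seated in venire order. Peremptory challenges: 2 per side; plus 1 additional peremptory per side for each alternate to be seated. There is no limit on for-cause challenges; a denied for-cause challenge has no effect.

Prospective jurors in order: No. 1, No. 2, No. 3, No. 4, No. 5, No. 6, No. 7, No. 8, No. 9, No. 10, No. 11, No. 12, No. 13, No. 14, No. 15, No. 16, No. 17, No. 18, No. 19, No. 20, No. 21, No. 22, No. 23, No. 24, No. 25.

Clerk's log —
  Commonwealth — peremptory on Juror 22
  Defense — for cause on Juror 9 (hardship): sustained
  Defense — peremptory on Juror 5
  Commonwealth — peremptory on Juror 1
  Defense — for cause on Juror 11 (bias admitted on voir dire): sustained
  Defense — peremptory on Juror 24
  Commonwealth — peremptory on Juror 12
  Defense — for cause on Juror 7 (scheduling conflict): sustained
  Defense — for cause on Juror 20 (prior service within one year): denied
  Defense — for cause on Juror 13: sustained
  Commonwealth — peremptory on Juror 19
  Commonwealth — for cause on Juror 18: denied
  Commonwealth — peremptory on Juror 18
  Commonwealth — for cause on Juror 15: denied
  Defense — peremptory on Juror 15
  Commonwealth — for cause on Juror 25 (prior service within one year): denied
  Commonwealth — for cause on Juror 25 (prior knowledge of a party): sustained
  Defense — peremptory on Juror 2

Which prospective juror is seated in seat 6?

Removed: #1, #2, #5, #7, #9, #11, #12, #13, #15, #18, #19, #22, #24, #25. (#20 stays — for-cause denied.)
Filling seats in venire order through position 6: #3, #4, #6, #8, #10, #14.
So seat 6 is #14.

14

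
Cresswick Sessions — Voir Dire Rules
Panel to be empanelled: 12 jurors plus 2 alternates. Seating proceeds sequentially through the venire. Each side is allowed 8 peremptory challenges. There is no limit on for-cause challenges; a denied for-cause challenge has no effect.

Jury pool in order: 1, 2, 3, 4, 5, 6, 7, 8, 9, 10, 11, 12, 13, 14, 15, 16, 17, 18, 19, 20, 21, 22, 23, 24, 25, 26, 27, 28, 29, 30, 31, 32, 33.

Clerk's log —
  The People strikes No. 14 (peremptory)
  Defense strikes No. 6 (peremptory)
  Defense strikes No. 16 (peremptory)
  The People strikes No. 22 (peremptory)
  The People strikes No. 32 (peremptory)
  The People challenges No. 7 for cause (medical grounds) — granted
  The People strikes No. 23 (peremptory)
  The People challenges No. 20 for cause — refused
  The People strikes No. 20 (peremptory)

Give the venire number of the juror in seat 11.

Removed: #6, #7, #14, #16, #20, #22, #23, #32.
Seating in order: seats 1–12 → #1, #2, #3, #4, #5, #8, #9, #10, #11, #12, #13, #15; alternates → #17, #18.
So seat 11 is #13.

13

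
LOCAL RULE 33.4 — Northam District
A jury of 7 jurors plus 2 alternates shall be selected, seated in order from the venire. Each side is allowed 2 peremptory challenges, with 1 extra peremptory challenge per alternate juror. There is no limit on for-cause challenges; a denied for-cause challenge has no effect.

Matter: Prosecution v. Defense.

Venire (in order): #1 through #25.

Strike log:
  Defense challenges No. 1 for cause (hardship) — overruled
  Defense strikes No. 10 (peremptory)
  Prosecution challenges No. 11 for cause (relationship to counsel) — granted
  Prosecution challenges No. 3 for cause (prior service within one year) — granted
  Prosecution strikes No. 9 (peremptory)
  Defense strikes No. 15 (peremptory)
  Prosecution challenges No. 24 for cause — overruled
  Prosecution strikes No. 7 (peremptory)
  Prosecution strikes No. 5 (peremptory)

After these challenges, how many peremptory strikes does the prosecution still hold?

Prosecution allotment: 2 base + 1 × 2 alternates = 4.
Prosecution peremptories used: #9, #7, #5 — 3 (for-cause on #11, #3, #24 don't count).
Remaining: 4 − 3 = 1.

1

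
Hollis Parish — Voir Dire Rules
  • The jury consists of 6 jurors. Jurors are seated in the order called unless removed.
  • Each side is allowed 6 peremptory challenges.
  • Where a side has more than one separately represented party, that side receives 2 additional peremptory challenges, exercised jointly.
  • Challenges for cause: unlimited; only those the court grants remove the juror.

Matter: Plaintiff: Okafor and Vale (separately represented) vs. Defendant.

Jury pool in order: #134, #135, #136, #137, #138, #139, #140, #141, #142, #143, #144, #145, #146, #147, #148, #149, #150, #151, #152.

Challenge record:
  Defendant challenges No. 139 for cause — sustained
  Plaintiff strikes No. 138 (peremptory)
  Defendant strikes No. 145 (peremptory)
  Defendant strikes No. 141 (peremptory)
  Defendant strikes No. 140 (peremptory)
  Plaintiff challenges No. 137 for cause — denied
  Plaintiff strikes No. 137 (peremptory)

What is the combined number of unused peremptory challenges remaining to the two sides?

9

Plaintiff allotment: 6 base + 2 multi-party = 8. Defendant allotment: 6.
Plaintiff peremptories used: #138, #137 — 2 (the for-cause on #137 doesn't count).
Defendant peremptories used: #145, #141, #140 — 3 (the for-cause on #139 doesn't count).
Remaining: (8 − 2) + (6 − 3) = 9.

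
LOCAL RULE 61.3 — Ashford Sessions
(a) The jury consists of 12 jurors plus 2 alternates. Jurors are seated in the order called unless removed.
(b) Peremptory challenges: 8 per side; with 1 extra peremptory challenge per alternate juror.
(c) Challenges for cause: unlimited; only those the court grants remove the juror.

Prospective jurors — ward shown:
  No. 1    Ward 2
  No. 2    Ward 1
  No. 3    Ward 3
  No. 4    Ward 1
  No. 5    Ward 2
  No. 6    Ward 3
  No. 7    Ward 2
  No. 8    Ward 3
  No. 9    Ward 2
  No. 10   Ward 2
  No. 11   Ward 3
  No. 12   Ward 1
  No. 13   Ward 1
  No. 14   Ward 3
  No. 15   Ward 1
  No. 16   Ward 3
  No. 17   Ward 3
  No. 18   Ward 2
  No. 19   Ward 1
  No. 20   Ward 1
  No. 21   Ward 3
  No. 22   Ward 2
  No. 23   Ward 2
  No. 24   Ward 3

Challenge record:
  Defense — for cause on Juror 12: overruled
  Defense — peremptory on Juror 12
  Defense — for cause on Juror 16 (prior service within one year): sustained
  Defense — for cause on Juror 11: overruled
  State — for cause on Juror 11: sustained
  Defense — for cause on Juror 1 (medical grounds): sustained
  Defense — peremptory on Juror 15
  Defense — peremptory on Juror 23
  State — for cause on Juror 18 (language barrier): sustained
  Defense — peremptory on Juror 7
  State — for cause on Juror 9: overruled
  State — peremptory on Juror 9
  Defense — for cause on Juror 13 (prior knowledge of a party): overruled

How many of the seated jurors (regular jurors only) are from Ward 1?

Removed: #1, #7, #9, #11, #12, #15, #16, #18, #23.
Seated jurors 1–12: #2, #3, #4, #5, #6, #8, #10, #13, #14, #17, #19, #20 (alternates #21, #22 not counted).
Of those, in Ward 1: #2, #4, #13, #19, #20 → 5.

5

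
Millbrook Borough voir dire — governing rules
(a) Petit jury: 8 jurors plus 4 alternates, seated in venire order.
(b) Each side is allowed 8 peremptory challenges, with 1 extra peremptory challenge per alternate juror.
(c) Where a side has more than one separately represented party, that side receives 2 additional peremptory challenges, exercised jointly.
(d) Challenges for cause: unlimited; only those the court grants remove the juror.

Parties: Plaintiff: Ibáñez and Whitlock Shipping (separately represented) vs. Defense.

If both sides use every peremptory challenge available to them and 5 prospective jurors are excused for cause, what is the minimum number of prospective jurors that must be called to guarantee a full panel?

43

Seats to fill: 8 + 4 alternates = 12.
Peremptories — Plaintiff: 8 + 1×4 + 2 = 14; Defense: 8 + 1×4 = 12; total 26.
For-cause removals: 5.
Minimum venire: 12 + 26 + 5 = 43.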